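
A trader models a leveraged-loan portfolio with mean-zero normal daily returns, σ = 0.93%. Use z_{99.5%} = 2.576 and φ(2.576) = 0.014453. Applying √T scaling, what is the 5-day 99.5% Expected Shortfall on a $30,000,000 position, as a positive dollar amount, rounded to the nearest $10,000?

$1,800,000

σ_{5d} = 0.93% × √5 = 2.080%.
ES multiplier = φ(z)/(1−α) = 0.014453/0.005 = 2.891.
ES = 2.080% × 2.891 = 6.013%; on $30,000,000: $1,803,900.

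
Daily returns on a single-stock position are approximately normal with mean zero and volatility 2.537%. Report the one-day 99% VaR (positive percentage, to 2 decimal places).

5.90%

At 99% one-sided, z = 2.326.
VaR = z·σ = 2.326 × 2.537% = 5.901%.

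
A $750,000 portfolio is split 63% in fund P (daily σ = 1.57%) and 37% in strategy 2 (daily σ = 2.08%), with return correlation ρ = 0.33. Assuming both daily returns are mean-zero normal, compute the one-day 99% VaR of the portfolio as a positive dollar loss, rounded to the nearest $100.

$25,100

σ_p² = 0.63²·1.57² + 0.37²·2.08² + 2·0.33·0.63·0.37·1.57·2.08 = 2.0730 (%²).
σ_p = √2.0730 = 1.440%.
At 99%, z = 2.326.
VaR = 2.326 × 1.440% = 3.349%; on $750,000 that is $25,118.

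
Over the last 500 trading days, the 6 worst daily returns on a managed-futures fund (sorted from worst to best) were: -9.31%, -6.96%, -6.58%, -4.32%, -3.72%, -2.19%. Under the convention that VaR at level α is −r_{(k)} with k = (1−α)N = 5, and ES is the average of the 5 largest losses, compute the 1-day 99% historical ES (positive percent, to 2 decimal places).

The 5 worst returns sum to -30.89%.
ES = −(-30.89%) / 5 = 6.178% ≈ 6.18%.

6.18%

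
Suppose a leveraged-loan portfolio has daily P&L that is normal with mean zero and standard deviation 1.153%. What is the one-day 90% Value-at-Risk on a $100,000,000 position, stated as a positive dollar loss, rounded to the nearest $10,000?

At 90% one-sided, z = 1.282.
VaR = z·σ = 1.282 × 1.153% = 1.478%.
On $100,000,000: 0.01478 × $100,000,000 = $1,478,000.

$1,480,000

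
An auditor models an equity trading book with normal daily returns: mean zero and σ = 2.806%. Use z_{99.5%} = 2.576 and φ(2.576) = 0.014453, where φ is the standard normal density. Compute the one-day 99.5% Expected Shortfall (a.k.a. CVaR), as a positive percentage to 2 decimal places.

Tail multiplier: φ(z)/(1−α) = 0.014453 / 0.005 = 2.891.
ES = 2.806% × 2.891 = 8.112%.

8.11%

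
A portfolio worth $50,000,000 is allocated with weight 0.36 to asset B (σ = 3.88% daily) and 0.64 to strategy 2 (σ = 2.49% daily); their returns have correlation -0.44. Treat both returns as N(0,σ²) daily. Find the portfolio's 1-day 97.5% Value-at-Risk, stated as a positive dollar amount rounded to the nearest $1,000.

σ_p² = 0.36²·3.88² + 0.64²·2.49² + 2·-0.44·0.36·0.64·3.88·2.49 = 2.5318 (%²).
σ_p = √2.5318 = 1.591%.
At 97.5%, z = 1.960.
VaR = 1.960 × 1.591% = 3.118%; on $50,000,000 that is $1,559,000.

$1,559,000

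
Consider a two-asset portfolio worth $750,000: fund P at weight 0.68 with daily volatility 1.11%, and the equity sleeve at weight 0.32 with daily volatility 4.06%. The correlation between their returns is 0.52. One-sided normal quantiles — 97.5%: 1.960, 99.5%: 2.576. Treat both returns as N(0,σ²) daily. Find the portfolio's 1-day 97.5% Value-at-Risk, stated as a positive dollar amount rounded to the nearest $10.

$26,610

σ_p² = 0.68²·1.11² + 0.32²·4.06² + 2·0.52·0.68·0.32·1.11·4.06 = 3.2775 (%²).
σ_p = √3.2775 = 1.810%.
VaR = 1.960 × 1.810% = 3.548%; on $750,000 that is $26,610.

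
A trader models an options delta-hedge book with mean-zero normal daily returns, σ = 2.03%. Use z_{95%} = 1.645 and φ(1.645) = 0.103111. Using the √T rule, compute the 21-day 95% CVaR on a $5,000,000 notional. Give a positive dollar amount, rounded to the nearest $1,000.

σ_{21d} = 2.03% × √21 = 9.303%.
ES multiplier = φ(z)/(1−α) = 0.103111/0.05 = 2.062.
ES = 9.303% × 2.062 = 19.183%; on $5,000,000: $959,150.

$959,000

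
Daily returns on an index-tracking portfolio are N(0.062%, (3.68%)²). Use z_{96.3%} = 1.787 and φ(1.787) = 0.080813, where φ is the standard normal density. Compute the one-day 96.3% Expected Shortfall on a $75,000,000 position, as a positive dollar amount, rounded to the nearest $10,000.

$5,980,000

Tail multiplier: φ(z)/(1−α) = 0.080813 / 0.037 = 2.184.
ES = −(0.062%) + 3.68% × 2.184 = 7.975%.
On $75,000,000: 0.07975 × $75,000,000 = $5,981,250.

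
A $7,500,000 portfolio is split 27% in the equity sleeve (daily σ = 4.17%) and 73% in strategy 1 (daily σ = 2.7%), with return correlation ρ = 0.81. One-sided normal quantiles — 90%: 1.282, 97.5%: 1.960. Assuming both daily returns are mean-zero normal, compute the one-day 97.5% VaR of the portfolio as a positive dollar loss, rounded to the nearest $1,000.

σ_p² = 0.27²·4.17² + 0.73²·2.7² + 2·0.81·0.27·0.73·4.17·2.7 = 8.7475 (%²).
σ_p = √8.7475 = 2.958%.
VaR = 1.960 × 2.958% = 5.798%; on $7,500,000 that is $434,850.

$435,000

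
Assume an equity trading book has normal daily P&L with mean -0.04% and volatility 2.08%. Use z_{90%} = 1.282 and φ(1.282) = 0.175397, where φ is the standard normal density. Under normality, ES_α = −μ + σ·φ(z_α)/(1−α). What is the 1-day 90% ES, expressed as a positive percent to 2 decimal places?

3.69%

Tail multiplier: φ(z)/(1−α) = 0.175397 / 0.1 = 1.754.
ES = −(-0.04%) + 2.08% × 1.754 = 3.688%.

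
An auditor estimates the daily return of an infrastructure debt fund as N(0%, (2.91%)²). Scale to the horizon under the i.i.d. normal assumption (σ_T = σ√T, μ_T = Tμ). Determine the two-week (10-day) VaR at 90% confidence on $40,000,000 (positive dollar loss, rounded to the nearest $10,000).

At 90%, z = 1.282.
σ_{10d} = 2.91% × √10 = 9.202%.
VaR = 1.282 × 9.202% = 11.797%.
On $40,000,000: 0.11797 × $40,000,000 = $4,718,800.

$4,720,000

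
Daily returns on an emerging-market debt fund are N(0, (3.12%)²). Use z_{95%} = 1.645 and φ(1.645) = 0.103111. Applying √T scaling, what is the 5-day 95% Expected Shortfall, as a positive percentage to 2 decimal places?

σ_{5d} = 3.12% × √5 = 6.977%.
ES multiplier = φ(z)/(1−α) = 0.103111/0.05 = 2.062.
ES = 6.977% × 2.062 = 14.387%.

14.39%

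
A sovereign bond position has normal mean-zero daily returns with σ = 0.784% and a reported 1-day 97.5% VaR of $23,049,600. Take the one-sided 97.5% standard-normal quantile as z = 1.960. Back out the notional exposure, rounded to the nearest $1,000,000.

VaR as a fraction of value: z·σ = 1.960 × 0.784% = 1.53664%.
Position = $23,049,600 / 0.0153664 = $1,500,000,000.

$1,500,000,000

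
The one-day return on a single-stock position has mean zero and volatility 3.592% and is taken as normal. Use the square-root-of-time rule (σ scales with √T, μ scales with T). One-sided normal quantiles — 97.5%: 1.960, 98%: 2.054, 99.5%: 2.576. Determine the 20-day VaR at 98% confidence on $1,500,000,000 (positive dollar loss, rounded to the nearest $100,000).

σ_{20d} = 3.592% × √20 = 16.064%.
VaR = 2.054 × 16.064% = 32.995%.
On $1,500,000,000: 0.32995 × $1,500,000,000 = $494,925,000.

$494,900,000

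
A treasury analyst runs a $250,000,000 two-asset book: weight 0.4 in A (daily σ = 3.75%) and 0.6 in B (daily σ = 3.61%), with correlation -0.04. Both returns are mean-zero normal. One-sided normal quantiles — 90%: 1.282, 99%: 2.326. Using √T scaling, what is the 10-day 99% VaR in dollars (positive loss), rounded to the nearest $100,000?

σ_p = √(0.4²·3.75² + 0.6²·3.61² + 2·-0.04·0.4·0.6·3.75·3.61) = 2.585%.
σ_{10d} = 2.585% × √10 = 8.174%.
VaR = 2.326 × 8.174% = 19.013%; on $250,000,000 that is $47,532,500.

$47,500,000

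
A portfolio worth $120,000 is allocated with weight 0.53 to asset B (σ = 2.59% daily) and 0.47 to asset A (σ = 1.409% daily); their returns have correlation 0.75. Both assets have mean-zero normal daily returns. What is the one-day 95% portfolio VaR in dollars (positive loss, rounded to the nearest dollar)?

$3,790

σ_p² = 0.53²·2.59² + 0.47²·1.409² + 2·0.75·0.53·0.47·2.59·1.409 = 3.6864 (%²).
σ_p = √3.6864 = 1.920%.
At 95%, z = 1.645.
VaR = 1.645 × 1.920% = 3.158%; on $120,000 that is $3,790.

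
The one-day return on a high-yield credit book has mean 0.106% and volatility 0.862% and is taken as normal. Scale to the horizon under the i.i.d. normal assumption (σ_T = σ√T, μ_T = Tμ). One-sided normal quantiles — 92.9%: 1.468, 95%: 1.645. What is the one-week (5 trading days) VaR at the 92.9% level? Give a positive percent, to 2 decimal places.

σ_{5d} = 0.862% × √5 = 1.927%; μ_{5d} = 5 × 0.106% = 0.530%.
VaR = −(0.530%) + 1.468 × 1.927% = 2.299%.

2.30%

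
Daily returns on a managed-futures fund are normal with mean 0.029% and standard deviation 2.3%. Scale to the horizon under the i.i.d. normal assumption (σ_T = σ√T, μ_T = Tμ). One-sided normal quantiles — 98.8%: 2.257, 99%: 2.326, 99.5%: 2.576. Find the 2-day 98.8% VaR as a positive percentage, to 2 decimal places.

σ_{2d} = 2.3% × √2 = 3.253%; μ_{2d} = 2 × 0.029% = 0.058%.
VaR = −(0.058%) + 2.257 × 3.253% = 7.284%.

7.28%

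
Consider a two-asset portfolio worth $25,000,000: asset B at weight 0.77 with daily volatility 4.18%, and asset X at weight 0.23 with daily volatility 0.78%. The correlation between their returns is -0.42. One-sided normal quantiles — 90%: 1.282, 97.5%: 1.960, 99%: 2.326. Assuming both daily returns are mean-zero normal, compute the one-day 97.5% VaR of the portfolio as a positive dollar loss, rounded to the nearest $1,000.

$1,542,000

σ_p² = 0.77²·4.18² + 0.23²·0.78² + 2·-0.42·0.77·0.23·4.18·0.78 = 9.9065 (%²).
σ_p = √9.9065 = 3.147%.
VaR = 1.960 × 3.147% = 6.168%; on $25,000,000 that is $1,542,000.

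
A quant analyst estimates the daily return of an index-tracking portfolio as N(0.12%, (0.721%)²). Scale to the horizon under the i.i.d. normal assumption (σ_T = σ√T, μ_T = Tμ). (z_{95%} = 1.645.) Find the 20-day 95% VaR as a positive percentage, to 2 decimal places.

2.90%

σ_{20d} = 0.721% × √20 = 3.224%; μ_{20d} = 20 × 0.12% = 2.400%.
VaR = −(2.400%) + 1.645 × 3.224% = 2.903%.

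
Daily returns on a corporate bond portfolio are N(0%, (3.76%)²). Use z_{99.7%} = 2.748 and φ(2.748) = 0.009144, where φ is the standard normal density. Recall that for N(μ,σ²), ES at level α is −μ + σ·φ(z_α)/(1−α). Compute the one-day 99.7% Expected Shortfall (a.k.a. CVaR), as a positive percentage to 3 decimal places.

Tail multiplier: φ(z)/(1−α) = 0.009144 / 0.003 = 3.048.
ES = 3.76% × 3.048 = 11.460%.

11.460%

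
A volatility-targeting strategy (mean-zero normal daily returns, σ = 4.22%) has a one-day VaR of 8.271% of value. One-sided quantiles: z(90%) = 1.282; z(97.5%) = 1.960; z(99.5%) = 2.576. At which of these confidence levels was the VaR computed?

Implied z = VaR/σ = 8.271 / 4.22 = 1.960.
This matches z(97.5%) = 1.960.

97.5%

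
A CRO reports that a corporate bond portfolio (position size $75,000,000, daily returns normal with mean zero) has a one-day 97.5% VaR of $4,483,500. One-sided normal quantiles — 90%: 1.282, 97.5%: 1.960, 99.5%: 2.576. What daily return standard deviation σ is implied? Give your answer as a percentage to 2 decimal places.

3.05%

VaR as a fraction: $4,483,500 / $75,000,000 = 5.978%.
σ = VaR / z = 5.978% / 1.960 = 3.050%.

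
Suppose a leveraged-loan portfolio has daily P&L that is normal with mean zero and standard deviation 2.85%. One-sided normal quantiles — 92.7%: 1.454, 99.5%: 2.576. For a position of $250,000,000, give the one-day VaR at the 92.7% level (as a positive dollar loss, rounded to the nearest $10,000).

VaR = z·σ = 1.454 × 2.85% = 4.144%.
On $250,000,000: 0.04144 × $250,000,000 = $10,360,000.

$10,360,000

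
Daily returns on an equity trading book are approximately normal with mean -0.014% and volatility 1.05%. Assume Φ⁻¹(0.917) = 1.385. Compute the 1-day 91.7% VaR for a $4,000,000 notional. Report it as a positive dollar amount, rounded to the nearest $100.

$58,700

VaR = −μ + z·σ = −(-0.014%) + 1.385 × 1.05% = 1.468%.
On $4,000,000: 0.01468 × $4,000,000 = $58,720.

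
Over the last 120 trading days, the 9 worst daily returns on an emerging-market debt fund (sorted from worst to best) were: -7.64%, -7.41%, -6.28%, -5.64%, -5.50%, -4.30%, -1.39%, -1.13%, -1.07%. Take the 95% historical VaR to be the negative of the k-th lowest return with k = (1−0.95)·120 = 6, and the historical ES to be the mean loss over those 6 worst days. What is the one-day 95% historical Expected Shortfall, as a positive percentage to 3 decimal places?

6.128%

The 6 worst returns sum to -36.77%.
ES = −(-36.77%) / 6 = 6.1283…% ≈ 6.128%.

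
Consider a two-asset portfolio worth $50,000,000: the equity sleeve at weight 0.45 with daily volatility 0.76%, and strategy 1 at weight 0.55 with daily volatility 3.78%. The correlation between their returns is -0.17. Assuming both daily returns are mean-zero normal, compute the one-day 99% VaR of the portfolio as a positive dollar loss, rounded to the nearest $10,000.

σ_p² = 0.45²·0.76² + 0.55²·3.78² + 2·-0.17·0.45·0.55·0.76·3.78 = 4.1975 (%²).
σ_p = √4.1975 = 2.049%.
At 99%, z = 2.326.
VaR = 2.326 × 2.049% = 4.766%; on $50,000,000 that is $2,383,000.

$2,380,000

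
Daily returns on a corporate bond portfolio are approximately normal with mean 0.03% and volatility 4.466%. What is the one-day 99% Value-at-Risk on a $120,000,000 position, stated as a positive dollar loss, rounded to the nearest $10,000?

$12,430,000

At 99% one-sided, z = 2.326.
VaR = −μ + z·σ = −(0.03%) + 2.326 × 4.466% = 10.358%.
On $120,000,000: 0.10358 × $120,000,000 = $12,429,600.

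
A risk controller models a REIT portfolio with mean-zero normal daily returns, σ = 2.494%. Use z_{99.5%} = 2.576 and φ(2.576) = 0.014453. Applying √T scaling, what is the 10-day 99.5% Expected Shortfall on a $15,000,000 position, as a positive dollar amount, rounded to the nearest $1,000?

σ_{10d} = 2.494% × √10 = 7.887%.
ES multiplier = φ(z)/(1−α) = 0.014453/0.005 = 2.891.
ES = 7.887% × 2.891 = 22.801%; on $15,000,000: $3,420,150.

$3,420,000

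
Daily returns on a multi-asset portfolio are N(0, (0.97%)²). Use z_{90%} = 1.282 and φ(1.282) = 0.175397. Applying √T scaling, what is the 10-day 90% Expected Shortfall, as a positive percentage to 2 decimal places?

5.38%

σ_{10d} = 0.97% × √10 = 3.067%.
ES multiplier = φ(z)/(1−α) = 0.175397/0.1 = 1.754.
ES = 3.067% × 1.754 = 5.380%.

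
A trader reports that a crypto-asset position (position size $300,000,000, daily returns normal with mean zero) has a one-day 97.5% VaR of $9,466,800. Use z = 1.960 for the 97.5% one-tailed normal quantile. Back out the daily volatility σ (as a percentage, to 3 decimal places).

1.610%

VaR as a fraction: $9,466,800 / $300,000,000 = 3.156%.
σ = VaR / z = 3.156% / 1.960 = 1.610%.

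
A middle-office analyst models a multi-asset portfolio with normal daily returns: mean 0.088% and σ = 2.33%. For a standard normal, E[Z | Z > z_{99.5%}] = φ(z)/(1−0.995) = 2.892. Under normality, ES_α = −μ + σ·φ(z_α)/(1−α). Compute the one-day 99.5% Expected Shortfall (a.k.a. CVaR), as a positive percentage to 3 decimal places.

6.650%

ES = −(0.088%) + 2.33% × 2.892 = 6.650%.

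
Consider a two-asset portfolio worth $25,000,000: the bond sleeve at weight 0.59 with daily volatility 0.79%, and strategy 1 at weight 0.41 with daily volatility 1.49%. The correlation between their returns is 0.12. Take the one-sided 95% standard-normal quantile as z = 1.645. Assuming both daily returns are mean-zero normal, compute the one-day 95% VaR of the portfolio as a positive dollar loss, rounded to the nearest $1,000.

σ_p² = 0.59²·0.79² + 0.41²·1.49² + 2·0.12·0.59·0.41·0.79·1.49 = 0.6588 (%²).
σ_p = √0.6588 = 0.812%.
VaR = 1.645 × 0.812% = 1.336%; on $25,000,000 that is $334,000.

$334,000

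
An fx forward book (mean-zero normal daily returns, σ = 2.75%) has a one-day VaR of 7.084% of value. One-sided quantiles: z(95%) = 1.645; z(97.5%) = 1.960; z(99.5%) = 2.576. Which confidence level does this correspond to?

99.5%

Implied z = VaR/σ = 7.084 / 2.75 = 2.576.
This matches z(99.5%) = 2.576.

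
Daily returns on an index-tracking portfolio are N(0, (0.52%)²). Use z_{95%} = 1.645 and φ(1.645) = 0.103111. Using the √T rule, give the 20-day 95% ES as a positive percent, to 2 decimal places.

4.80%

σ_{20d} = 0.52% × √20 = 2.326%.
ES multiplier = φ(z)/(1−α) = 0.103111/0.05 = 2.062.
ES = 2.326% × 2.062 = 4.796%.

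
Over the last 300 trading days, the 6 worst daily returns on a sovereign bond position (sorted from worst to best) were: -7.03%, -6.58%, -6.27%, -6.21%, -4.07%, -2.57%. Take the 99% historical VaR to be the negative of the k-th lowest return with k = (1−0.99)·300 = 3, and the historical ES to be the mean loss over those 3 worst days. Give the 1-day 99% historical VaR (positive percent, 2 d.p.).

k = 3; the 3rd lowest return is -6.27%, so VaR = 6.27%.

6.27%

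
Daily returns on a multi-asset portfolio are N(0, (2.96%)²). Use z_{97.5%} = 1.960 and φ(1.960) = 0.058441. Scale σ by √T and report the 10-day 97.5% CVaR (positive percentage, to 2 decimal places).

21.88%

σ_{10d} = 2.96% × √10 = 9.360%.
ES multiplier = φ(z)/(1−α) = 0.058441/0.025 = 2.338.
ES = 9.360% × 2.338 = 21.884%.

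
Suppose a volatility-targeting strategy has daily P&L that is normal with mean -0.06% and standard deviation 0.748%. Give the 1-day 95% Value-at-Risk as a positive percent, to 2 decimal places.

1.29%

At 95% one-sided, z = 1.645.
VaR = −μ + z·σ = −(-0.06%) + 1.645 × 0.748% = 1.290%.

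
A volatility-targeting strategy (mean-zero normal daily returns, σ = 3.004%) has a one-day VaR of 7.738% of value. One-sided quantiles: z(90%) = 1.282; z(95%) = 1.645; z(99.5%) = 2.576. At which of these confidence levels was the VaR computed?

Implied z = VaR/σ = 7.738 / 3.004 = 2.576.
This matches z(99.5%) = 2.576.

99.5%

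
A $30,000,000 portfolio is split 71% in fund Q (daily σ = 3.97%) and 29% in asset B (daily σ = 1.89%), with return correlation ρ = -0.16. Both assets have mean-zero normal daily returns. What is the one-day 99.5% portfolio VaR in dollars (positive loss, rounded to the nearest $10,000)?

$2,150,000

σ_p² = 0.71²·3.97² + 0.29²·1.89² + 2·-0.16·0.71·0.29·3.97·1.89 = 7.7511 (%²).
σ_p = √7.7511 = 2.784%.
At 99.5%, z = 2.576.
VaR = 2.576 × 2.784% = 7.172%; on $30,000,000 that is $2,151,600.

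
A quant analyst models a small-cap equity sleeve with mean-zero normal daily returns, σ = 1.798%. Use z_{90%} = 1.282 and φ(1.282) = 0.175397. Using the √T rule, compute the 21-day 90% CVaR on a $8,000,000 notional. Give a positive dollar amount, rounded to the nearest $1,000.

σ_{21d} = 1.798% × √21 = 8.239%.
ES multiplier = φ(z)/(1−α) = 0.175397/0.1 = 1.754.
ES = 8.239% × 1.754 = 14.451%; on $8,000,000: $1,156,080.

$1,156,000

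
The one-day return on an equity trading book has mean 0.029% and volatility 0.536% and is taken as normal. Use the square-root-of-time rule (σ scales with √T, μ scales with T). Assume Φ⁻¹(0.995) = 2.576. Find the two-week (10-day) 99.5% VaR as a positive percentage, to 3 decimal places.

4.076%

σ_{10d} = 0.536% × √10 = 1.695%; μ_{10d} = 10 × 0.029% = 0.290%.
VaR = −(0.290%) + 2.576 × 1.695% = 4.076%.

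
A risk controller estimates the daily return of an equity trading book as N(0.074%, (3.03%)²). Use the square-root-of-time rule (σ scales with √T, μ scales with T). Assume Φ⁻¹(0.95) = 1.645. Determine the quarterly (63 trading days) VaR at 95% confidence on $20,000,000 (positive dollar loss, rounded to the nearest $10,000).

$6,980,000

σ_{63d} = 3.03% × √63 = 24.050%; μ_{63d} = 63 × 0.074% = 4.662%.
VaR = −(4.662%) + 1.645 × 24.050% = 34.900%.
On $20,000,000: 0.34900 × $20,000,000 = $6,980,000.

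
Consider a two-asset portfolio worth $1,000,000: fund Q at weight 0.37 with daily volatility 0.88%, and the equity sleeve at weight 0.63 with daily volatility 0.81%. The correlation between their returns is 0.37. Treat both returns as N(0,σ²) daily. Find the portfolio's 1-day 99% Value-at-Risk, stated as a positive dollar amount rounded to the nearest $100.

$16,300

σ_p² = 0.37²·0.88² + 0.63²·0.81² + 2·0.37·0.37·0.63·0.88·0.81 = 0.4894 (%²).
σ_p = √0.4894 = 0.700%.
At 99%, z = 2.326.
VaR = 2.326 × 0.700% = 1.628%; on $1,000,000 that is $16,280.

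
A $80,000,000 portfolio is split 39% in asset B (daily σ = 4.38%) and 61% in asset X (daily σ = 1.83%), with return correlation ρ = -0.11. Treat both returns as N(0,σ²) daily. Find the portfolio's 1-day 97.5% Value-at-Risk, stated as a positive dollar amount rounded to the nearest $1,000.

σ_p² = 0.39²·4.38² + 0.61²·1.83² + 2·-0.11·0.39·0.61·4.38·1.83 = 3.7446 (%²).
σ_p = √3.7446 = 1.935%.
At 97.5%, z = 1.960.
VaR = 1.960 × 1.935% = 3.793%; on $80,000,000 that is $3,034,400.

$3,034,000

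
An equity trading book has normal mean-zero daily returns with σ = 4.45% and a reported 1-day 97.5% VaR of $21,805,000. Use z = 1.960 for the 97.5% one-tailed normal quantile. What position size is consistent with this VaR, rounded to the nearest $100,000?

VaR as a fraction of value: z·σ = 1.960 × 4.45% = 8.722%.
Position = $21,805,000 / 0.08722 = $250,000,000.

$250,000,000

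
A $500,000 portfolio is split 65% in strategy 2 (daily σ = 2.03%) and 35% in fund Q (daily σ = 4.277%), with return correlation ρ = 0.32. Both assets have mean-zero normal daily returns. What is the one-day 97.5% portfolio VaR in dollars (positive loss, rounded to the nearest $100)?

σ_p² = 0.65²·2.03² + 0.35²·4.277² + 2·0.32·0.65·0.35·2.03·4.277 = 5.2461 (%²).
σ_p = √5.2461 = 2.290%.
At 97.5%, z = 1.960.
VaR = 1.960 × 2.290% = 4.488%; on $500,000 that is $22,440.

$22,400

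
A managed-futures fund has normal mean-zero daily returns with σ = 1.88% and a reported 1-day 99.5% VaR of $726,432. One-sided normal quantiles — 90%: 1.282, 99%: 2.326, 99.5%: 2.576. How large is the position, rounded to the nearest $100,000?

VaR as a fraction of value: z·σ = 2.576 × 1.88% = 4.84288%.
Position = $726,432 / 0.0484288 = $15,000,000.

$15,000,000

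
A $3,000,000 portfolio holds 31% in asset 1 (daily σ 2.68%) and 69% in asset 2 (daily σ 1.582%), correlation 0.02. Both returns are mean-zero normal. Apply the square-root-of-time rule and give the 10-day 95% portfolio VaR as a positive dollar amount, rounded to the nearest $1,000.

σ_p = √(0.31²·2.68² + 0.69²·1.582² + 2·0.02·0.31·0.69·2.68·1.582) = 1.385%.
σ_{10d} = 1.385% × √10 = 4.380%.
z(95%) = 1.645.
VaR = 1.645 × 4.380% = 7.205%; on $3,000,000 that is $216,150.

$216,000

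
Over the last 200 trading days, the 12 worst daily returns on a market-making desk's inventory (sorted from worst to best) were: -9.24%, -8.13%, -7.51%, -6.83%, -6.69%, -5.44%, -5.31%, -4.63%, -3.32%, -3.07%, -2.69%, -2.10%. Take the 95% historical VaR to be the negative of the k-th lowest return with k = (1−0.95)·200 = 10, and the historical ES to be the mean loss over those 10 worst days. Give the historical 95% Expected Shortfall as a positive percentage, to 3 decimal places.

The 10 worst returns sum to -60.17%.
ES = −(-60.17%) / 10 = 6.017%.

6.017%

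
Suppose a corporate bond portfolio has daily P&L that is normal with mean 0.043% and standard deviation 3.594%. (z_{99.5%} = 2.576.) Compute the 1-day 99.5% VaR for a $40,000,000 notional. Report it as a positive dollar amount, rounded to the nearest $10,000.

VaR = −μ + z·σ = −(0.043%) + 2.576 × 3.594% = 9.215%.
On $40,000,000: 0.09215 × $40,000,000 = $3,686,000.

$3,690,000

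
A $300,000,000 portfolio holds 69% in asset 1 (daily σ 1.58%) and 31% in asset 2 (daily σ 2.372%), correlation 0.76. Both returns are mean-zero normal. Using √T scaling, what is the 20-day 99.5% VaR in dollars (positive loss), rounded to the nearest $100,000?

σ_p = √(0.69²·1.58² + 0.31²·2.372² + 2·0.76·0.69·0.31·1.58·2.372) = 1.717%.
σ_{20d} = 1.717% × √20 = 7.679%.
z(99.5%) = 2.576.
VaR = 2.576 × 7.679% = 19.781%; on $300,000,000 that is $59,343,000.

$59,300,000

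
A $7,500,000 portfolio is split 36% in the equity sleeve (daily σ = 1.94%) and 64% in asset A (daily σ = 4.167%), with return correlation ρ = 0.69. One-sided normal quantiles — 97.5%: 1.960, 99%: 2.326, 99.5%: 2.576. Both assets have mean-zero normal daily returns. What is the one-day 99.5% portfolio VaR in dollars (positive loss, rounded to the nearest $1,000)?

$616,000

σ_p² = 0.36²·1.94² + 0.64²·4.167² + 2·0.69·0.36·0.64·1.94·4.167 = 10.1703 (%²).
σ_p = √10.1703 = 3.189%.
VaR = 2.576 × 3.189% = 8.215%; on $7,500,000 that is $616,125.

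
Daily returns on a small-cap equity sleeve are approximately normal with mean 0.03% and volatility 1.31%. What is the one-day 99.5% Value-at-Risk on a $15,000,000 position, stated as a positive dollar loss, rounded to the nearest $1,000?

At 99.5% one-sided, z = 2.576.
VaR = −μ + z·σ = −(0.03%) + 2.576 × 1.31% = 3.345%.
On $15,000,000: 0.03345 × $15,000,000 = $501,750.

$502,000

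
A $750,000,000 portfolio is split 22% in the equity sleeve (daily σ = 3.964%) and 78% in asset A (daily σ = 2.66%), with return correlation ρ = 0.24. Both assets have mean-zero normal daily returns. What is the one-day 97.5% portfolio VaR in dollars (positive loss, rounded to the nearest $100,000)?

σ_p² = 0.22²·3.964² + 0.78²·2.66² + 2·0.24·0.22·0.78·3.964·2.66 = 5.9338 (%²).
σ_p = √5.9338 = 2.436%.
At 97.5%, z = 1.960.
VaR = 1.960 × 2.436% = 4.775%; on $750,000,000 that is $35,812,500.

$35,800,000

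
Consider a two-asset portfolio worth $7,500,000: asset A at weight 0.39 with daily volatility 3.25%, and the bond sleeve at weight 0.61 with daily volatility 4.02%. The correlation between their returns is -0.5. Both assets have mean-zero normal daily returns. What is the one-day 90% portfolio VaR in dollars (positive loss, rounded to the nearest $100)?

σ_p² = 0.39²·3.25² + 0.61²·4.02² + 2·-0.5·0.39·0.61·3.25·4.02 = 4.5117 (%²).
σ_p = √4.5117 = 2.124%.
At 90%, z = 1.282.
VaR = 1.282 × 2.124% = 2.723%; on $7,500,000 that is $204,225.

$204,200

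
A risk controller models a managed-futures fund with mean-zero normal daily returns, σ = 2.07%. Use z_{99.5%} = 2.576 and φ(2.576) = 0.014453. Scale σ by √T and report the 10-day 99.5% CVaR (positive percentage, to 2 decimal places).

18.92%

σ_{10d} = 2.07% × √10 = 6.546%.
ES multiplier = φ(z)/(1−α) = 0.014453/0.005 = 2.891.
ES = 6.546% × 2.891 = 18.924%.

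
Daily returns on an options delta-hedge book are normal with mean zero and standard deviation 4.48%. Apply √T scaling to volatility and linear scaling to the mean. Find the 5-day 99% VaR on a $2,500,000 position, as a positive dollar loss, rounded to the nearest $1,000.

At 99%, z = 2.326.
σ_{5d} = 4.48% × √5 = 10.018%.
VaR = 2.326 × 10.018% = 23.302%.
On $2,500,000: 0.23302 × $2,500,000 = $582,550.

$583,000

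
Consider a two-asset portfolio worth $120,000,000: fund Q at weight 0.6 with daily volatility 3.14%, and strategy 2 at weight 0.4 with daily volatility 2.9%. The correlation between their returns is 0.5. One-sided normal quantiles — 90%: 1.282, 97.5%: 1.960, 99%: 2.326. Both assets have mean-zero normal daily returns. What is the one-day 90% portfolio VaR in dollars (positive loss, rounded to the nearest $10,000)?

σ_p² = 0.6²·3.14² + 0.4²·2.9² + 2·0.5·0.6·0.4·3.14·2.9 = 7.0805 (%²).
σ_p = √7.0805 = 2.661%.
VaR = 1.282 × 2.661% = 3.411%; on $120,000,000 that is $4,093,200.

$4,090,000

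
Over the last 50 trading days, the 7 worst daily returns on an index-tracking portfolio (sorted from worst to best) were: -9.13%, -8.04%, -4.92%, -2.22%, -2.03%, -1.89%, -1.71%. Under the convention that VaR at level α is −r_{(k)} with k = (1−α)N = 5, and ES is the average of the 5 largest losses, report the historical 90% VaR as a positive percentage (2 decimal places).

k = 5; the 5th lowest return is -2.03%, so VaR = 2.03%.

2.03%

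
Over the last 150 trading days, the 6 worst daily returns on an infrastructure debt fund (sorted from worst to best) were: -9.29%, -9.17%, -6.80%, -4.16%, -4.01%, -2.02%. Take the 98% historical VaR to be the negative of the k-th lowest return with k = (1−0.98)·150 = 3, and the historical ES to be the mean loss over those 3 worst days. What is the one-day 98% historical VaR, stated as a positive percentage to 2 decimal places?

6.80%

k = 3; the 3rd lowest return is -6.80%, so VaR = 6.80%.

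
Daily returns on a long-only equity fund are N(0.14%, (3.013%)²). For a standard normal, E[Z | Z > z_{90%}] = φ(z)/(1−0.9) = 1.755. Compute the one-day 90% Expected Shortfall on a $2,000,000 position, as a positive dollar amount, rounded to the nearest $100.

$103,000

ES = −(0.14%) + 3.013% × 1.755 = 5.148%.
On $2,000,000: 0.05148 × $2,000,000 = $102,960.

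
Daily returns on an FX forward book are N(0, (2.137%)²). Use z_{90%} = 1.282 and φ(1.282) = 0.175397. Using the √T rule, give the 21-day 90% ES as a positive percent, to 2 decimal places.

σ_{21d} = 2.137% × √21 = 9.793%.
ES multiplier = φ(z)/(1−α) = 0.175397/0.1 = 1.754.
ES = 9.793% × 1.754 = 17.177%.

17.18%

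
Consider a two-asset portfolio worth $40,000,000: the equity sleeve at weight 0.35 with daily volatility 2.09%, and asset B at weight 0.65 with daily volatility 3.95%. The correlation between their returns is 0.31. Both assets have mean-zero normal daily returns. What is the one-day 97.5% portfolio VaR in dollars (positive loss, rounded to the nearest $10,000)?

σ_p² = 0.35²·2.09² + 0.65²·3.95² + 2·0.31·0.35·0.65·2.09·3.95 = 8.2916 (%²).
σ_p = √8.2916 = 2.880%.
At 97.5%, z = 1.960.
VaR = 1.960 × 2.880% = 5.645%; on $40,000,000 that is $2,258,000.

$2,260,000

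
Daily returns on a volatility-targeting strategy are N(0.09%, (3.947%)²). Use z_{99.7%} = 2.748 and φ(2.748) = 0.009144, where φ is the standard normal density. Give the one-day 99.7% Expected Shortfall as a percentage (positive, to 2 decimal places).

Tail multiplier: φ(z)/(1−α) = 0.009144 / 0.003 = 3.048.
ES = −(0.09%) + 3.947% × 3.048 = 11.940%.

11.94%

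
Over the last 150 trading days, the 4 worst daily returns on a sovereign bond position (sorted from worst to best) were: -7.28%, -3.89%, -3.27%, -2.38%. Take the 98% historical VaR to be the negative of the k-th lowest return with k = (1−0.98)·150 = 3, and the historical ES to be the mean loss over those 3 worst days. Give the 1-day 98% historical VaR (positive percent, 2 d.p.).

k = 3; the 3rd lowest return is -3.27%, so VaR = 3.27%.

3.27%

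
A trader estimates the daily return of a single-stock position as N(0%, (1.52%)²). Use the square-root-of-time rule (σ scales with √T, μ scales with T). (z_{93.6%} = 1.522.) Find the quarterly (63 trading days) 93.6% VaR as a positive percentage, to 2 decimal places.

18.36%

σ_{63d} = 1.52% × √63 = 12.065%.
VaR = 1.522 × 12.065% = 18.363%.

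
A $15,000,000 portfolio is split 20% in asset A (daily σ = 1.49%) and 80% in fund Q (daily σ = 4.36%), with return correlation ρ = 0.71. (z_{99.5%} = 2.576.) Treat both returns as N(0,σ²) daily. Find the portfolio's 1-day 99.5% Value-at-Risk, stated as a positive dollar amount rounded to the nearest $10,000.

$1,430,000

σ_p² = 0.2²·1.49² + 0.8²·4.36² + 2·0.71·0.2·0.8·1.49·4.36 = 13.7309 (%²).
σ_p = √13.7309 = 3.706%.
VaR = 2.576 × 3.706% = 9.547%; on $15,000,000 that is $1,432,050.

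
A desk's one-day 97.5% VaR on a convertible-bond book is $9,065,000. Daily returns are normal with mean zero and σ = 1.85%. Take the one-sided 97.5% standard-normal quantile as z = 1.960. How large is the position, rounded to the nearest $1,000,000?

VaR as a fraction of value: z·σ = 1.960 × 1.85% = 3.626%.
Position = $9,065,000 / 0.03626 = $250,000,000.

$250,000,000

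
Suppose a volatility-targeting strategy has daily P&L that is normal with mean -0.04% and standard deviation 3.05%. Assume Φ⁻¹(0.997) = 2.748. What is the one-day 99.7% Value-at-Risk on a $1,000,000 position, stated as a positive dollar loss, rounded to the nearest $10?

$84,210

VaR = −μ + z·σ = −(-0.04%) + 2.748 × 3.05% = 8.421%.
On $1,000,000: 0.08421 × $1,000,000 = $84,210.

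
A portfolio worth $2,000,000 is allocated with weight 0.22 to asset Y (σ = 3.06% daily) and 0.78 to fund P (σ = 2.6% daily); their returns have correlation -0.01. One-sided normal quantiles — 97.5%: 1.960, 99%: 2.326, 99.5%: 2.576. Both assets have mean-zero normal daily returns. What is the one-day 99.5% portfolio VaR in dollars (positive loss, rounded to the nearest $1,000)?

σ_p² = 0.22²·3.06² + 0.78²·2.6² + 2·-0.01·0.22·0.78·3.06·2.6 = 4.5387 (%²).
σ_p = √4.5387 = 2.130%.
VaR = 2.576 × 2.130% = 5.487%; on $2,000,000 that is $109,740.

$110,000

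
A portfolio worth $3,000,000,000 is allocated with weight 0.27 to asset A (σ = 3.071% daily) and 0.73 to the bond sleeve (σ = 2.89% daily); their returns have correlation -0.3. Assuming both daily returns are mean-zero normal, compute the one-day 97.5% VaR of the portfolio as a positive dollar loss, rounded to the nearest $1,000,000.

$119,000,000

σ_p² = 0.27²·3.071² + 0.73²·2.89² + 2·-0.3·0.27·0.73·3.071·2.89 = 4.0888 (%²).
σ_p = √4.0888 = 2.022%.
At 97.5%, z = 1.960.
VaR = 1.960 × 2.022% = 3.963%; on $3,000,000,000 that is $118,890,000.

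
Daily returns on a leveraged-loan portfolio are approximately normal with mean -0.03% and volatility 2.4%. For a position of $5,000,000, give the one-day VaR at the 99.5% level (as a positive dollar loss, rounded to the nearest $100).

At 99.5% one-sided, z = 2.576.
VaR = −μ + z·σ = −(-0.03%) + 2.576 × 2.4% = 6.212%.
On $5,000,000: 0.06212 × $5,000,000 = $310,600.

$310,600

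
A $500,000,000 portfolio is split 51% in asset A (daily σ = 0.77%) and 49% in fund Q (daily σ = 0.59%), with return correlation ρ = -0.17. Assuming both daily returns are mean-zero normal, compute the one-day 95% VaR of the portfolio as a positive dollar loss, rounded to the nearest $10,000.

$3,670,000

σ_p² = 0.51²·0.77² + 0.49²·0.59² + 2·-0.17·0.51·0.49·0.77·0.59 = 0.1992 (%²).
σ_p = √0.1992 = 0.446%.
At 95%, z = 1.645.
VaR = 1.645 × 0.446% = 0.734%; on $500,000,000 that is $3,670,000.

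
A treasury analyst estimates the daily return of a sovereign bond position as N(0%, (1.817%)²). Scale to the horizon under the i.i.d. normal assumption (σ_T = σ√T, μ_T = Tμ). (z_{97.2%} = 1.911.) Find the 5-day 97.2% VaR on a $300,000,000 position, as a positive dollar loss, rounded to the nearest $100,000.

$23,300,000

σ_{5d} = 1.817% × √5 = 4.063%.
VaR = 1.911 × 4.063% = 7.764%.
On $300,000,000: 0.07764 × $300,000,000 = $23,292,000.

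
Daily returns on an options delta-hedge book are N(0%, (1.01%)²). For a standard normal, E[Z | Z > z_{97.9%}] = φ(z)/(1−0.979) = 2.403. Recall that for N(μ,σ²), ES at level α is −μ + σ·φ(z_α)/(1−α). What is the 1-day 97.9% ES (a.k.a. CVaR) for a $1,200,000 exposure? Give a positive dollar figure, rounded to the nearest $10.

$29,120

ES = 1.01% × 2.403 = 2.427%.
On $1,200,000: 0.02427 × $1,200,000 = $29,124.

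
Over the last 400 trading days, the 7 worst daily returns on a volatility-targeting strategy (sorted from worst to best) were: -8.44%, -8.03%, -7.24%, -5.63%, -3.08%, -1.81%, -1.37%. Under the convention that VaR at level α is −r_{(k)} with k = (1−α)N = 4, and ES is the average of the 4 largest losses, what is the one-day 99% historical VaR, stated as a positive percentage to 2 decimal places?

k = 4; the 4th lowest return is -5.63%, so VaR = 5.63%.

5.63%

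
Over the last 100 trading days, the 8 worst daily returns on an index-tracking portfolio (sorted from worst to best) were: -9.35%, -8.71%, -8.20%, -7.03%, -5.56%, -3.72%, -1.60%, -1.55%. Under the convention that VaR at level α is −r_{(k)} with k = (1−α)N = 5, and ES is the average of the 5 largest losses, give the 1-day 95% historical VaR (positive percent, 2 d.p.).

5.56%

k = 5; the 5th lowest return is -5.56%, so VaR = 5.56%.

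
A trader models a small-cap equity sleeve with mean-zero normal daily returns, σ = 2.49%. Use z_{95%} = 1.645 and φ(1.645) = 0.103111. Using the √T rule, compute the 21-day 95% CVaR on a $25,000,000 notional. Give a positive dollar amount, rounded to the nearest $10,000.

σ_{21d} = 2.49% × √21 = 11.411%.
ES multiplier = φ(z)/(1−α) = 0.103111/0.05 = 2.062.
ES = 11.411% × 2.062 = 23.529%; on $25,000,000: $5,882,250.

$5,880,000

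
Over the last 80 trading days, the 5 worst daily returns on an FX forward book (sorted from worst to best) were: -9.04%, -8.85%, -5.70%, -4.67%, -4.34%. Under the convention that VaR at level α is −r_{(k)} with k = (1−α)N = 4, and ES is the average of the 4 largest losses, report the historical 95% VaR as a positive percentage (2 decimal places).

k = 4; the 4th lowest return is -4.67%, so VaR = 4.67%.

4.67%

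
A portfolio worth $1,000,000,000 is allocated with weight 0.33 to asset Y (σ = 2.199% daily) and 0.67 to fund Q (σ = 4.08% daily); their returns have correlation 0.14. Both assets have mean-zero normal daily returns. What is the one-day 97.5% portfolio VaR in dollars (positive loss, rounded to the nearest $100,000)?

σ_p² = 0.33²·2.199² + 0.67²·4.08² + 2·0.14·0.33·0.67·2.199·4.08 = 8.5546 (%²).
σ_p = √8.5546 = 2.925%.
At 97.5%, z = 1.960.
VaR = 1.960 × 2.925% = 5.733%; on $1,000,000,000 that is $57,330,000.

$57,300,000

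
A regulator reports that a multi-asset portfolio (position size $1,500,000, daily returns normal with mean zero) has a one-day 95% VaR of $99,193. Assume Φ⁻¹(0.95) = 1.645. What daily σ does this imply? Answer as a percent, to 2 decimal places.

VaR as a fraction: $99,193 / $1,500,000 = 6.613%.
σ = VaR / z = 6.613% / 1.645 = 4.020%.

4.02%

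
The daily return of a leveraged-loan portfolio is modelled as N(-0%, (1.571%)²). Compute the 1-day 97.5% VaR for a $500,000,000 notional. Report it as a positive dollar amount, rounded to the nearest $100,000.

$15,400,000

At 97.5% one-sided, z = 1.960.
VaR = z·σ = 1.960 × 1.571% = 3.079%.
On $500,000,000: 0.03079 × $500,000,000 = $15,395,000.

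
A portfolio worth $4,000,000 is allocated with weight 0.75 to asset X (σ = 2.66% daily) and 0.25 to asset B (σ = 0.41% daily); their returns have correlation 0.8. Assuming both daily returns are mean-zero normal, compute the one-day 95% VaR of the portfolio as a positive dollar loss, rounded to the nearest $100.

σ_p² = 0.75²·2.66² + 0.25²·0.41² + 2·0.8·0.75·0.25·2.66·0.41 = 4.3177 (%²).
σ_p = √4.3177 = 2.078%.
At 95%, z = 1.645.
VaR = 1.645 × 2.078% = 3.418%; on $4,000,000 that is $136,720.

$136,700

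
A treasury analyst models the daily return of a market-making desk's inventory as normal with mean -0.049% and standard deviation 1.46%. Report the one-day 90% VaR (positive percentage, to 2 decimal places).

1.92%

At 90% one-sided, z = 1.282.
VaR = −μ + z·σ = −(-0.049%) + 1.282 × 1.46% = 1.921%.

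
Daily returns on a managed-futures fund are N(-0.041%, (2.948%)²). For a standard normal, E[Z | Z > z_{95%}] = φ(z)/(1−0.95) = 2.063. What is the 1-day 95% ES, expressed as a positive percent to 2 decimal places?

ES = −(-0.041%) + 2.948% × 2.063 = 6.123%.

6.12%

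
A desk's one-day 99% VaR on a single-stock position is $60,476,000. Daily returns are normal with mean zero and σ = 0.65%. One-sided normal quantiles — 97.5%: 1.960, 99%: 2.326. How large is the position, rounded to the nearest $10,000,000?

VaR as a fraction of value: z·σ = 2.326 × 0.65% = 1.5119%.
Position = $60,476,000 / 0.015119 = $4,000,000,000.

$4,000,000,000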